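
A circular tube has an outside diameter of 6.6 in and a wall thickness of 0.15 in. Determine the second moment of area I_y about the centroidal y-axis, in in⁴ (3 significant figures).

Decompose the section into non-overlapping parts with the origin at the bottom-left of its bounding rectangle.
Outer circle: ⌀6.6, A = 34.212 in², x = 3.3 in, Ī = 93.142 in⁴.
Bore (subtracted): ⌀6.3, A = 31.172 in², x = 3.3 in, Ī = 77.327 in⁴.
By symmetry the centroid is at mid-width, x̄ = 3.3 in.
All pieces are centred on the centroidal y-axis, so I = ΣĪ (holes subtracted) = 15.815 in⁴.

I_y ≈ 15.8 in⁴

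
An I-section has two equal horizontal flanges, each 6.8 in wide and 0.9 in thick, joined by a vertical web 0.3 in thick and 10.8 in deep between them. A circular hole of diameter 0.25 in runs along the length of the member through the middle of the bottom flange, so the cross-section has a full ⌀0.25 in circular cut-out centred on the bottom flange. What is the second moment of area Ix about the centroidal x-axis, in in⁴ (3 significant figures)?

Split into non-overlapping primitives; take the origin at the lower-left of the bounding box.
Bottom flange: 6.8 × 0.9, A = 6.12 in², y = 0.45 in, Ī = 0.4131 in⁴.
Web: 0.3 × 10.8, A = 3.24 in², y = 6.3 in, Ī = 31.493 in⁴.
Top flange: 6.8 × 0.9, A = 6.12 in², y = 12.15 in, Ī = 0.4131 in⁴.
Hole (subtracted): ⌀0.25, A = 0.049087 in², y = 0.45 in, Ī = 0.00019175 in⁴.
Centroid: ȳ = ΣA·y / ΣA = 6.3186 in.
Transfer each piece to the centroidal x-axis using Ī + A·d² with d = y − 6.3186:
  bottom flange: d = -5.8686 in → contributes +211.19 in⁴
  web: d = -0.018609 in → contributes +31.494 in⁴
  top flange: d = 5.8314 in → contributes +208.52 in⁴
  hole: d = -5.8686 in → contributes −1.6908 in⁴
Total I = 449.52 in⁴.

Ix ≈ 450 in⁴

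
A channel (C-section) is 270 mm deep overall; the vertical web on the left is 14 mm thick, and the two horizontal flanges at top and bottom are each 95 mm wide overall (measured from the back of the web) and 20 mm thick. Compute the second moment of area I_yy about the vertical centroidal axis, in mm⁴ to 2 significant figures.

Treat the section as a set of non-overlapping primitives; coordinates are from the bounding-box lower-left.
Web: 14 × 270, A = 3 780 mm², x = 7 mm, Ī = 61 740 mm⁴.
Top flange (beyond web): 81 × 20, A = 1 620 mm², x = 54.5 mm, Ī = 885 735 mm⁴.
Bottom flange (beyond web): 81 × 20, A = 1 620 mm², x = 54.5 mm, Ī = 885 735 mm⁴.
Centroid: x̄ = ΣA·x / ΣA = 28.92 mm.
Transfer each piece to the vertical centroidal axis using Ī + A·d² with d = x − 28.92:
  web: d = -21.92 mm → contributes +1 878 489 mm⁴
  top flange (beyond web): d = 25.58 mm → contributes +1 945 505 mm⁴
  bottom flange (beyond web): d = 25.58 mm → contributes +1 945 505 mm⁴
Total I = 5 769 498 mm⁴.

I_yy ≈ 5.8 × 10⁶ mm⁴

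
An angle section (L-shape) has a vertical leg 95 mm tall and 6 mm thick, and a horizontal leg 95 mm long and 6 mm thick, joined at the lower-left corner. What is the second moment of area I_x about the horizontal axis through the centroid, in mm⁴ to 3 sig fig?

I_x ≈ 9.76 × 10⁵ mm⁴

Split into non-overlapping primitives; take the origin at the lower-left of the bounding box.
Vertical leg: 6 × 95, A = 570 mm², y = 47.5 mm, Ī = 428 688 mm⁴.
Horizontal leg (remainder): 89 × 6, A = 534 mm², y = 3 mm, Ī = 1 602 mm⁴.
Centroid: ȳ = ΣA·y / ΣA = 25.976 mm.
Transfer each piece to the horizontal axis through the centroid using Ī + A·d² with d = y − 25.976:
  vertical leg: d = 21.524 mm → contributes +692 770 mm⁴
  horizontal leg (remainder): d = -22.976 mm → contributes +283 488 mm⁴
Total I = 976 257 mm⁴.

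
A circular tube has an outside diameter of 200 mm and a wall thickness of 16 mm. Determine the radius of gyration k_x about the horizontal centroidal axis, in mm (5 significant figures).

k_x ≈ 65.299 mm

Decompose the section into non-overlapping parts with the origin at the bottom-left of its bounding rectangle.
Outer circle: ⌀200, A = 31415.93 mm², y = 100 mm, Ī = 78 539 816 mm⁴.
Bore (subtracted): ⌀168, A = 22167.08 mm², y = 100 mm, Ī = 39 102 725 mm⁴.
By symmetry the centroid is at mid-height, ȳ = 100 mm.
All pieces are centred on the horizontal centroidal axis, so I = ΣĪ (holes subtracted) = 39 437 091 mm⁴.
Radius of gyration: k = √(I/A) = √(39 437 091 / 9248.849) = 65.29931 mm.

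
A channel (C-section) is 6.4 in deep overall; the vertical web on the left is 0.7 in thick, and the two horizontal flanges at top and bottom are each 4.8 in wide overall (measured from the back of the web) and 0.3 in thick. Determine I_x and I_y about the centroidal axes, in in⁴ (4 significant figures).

I_x ≈ 38.19 in⁴, I_y ≈ 12.78 in⁴

Treat the section as a set of non-overlapping primitives; coordinates are from the bounding-box lower-left.
Web: 0.7 × 6.4, A = 4.48 in², y = 3.2 in, Ī = 15.2917 in⁴.
Top flange (beyond web): 4.1 × 0.3, A = 1.23 in², y = 6.25 in, Ī = 0.009225 in⁴.
Bottom flange (beyond web): 4.1 × 0.3, A = 1.23 in², y = 0.15 in, Ī = 0.009225 in⁴.
By symmetry the centroid is at mid-height, ȳ = 3.2 in.
Transfer each piece to the centroidal x-axis using Ī + A·d² with d = y − 3.2:
  web: d = 0 in → contributes +15.2917 in⁴
  top flange (beyond web): d = 3.05 in → contributes +11.4513 in⁴
  bottom flange (beyond web): d = -3.05 in → contributes +11.4513 in⁴
Total I = 38.1943 in⁴.
For the y-axis: x̄ = 1.20072 in.
Repeating about the centroidal y-axis gives I_y = 12.7759 in⁴.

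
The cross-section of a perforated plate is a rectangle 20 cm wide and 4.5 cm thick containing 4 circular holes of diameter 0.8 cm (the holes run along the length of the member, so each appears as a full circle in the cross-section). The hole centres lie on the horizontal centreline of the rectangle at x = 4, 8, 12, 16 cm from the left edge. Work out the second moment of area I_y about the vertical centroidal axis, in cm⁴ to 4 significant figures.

Split into non-overlapping primitives; take the origin at the lower-left of the bounding box.
Plate: 20 × 4.5, A = 90 cm², x = 10 cm, Ī = 3 000 cm⁴.
Hole 1 (subtracted): ⌀0.8, A = 0.502655 cm², x = 4 cm, Ī = 0.0201062 cm⁴.
Hole 2 (subtracted): ⌀0.8, A = 0.502655 cm², x = 8 cm, Ī = 0.0201062 cm⁴.
Hole 3 (subtracted): ⌀0.8, A = 0.502655 cm², x = 12 cm, Ī = 0.0201062 cm⁴.
Hole 4 (subtracted): ⌀0.8, A = 0.502655 cm², x = 16 cm, Ī = 0.0201062 cm⁴.
By symmetry the centroid is at mid-width, x̄ = 10 cm.
Transfer each piece to the vertical centroidal axis using Ī + A·d² with d = x − 10:
  plate: d = 0 cm → contributes +3 000 cm⁴
  hole 1: d = -6 cm → contributes −18.1157 cm⁴
  hole 2: d = -2 cm → contributes −2.03073 cm⁴
  hole 3: d = 2 cm → contributes −2.03073 cm⁴
  hole 4: d = 6 cm → contributes −18.1157 cm⁴
Total I = 2959.71 cm⁴.

I_y ≈ 2960 cm⁴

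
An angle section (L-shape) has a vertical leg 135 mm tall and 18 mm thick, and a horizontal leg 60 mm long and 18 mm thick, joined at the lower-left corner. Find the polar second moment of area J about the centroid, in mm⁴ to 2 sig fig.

J ≈ 6.4 × 10⁶ mm⁴

Decompose the section into non-overlapping parts with the origin at the bottom-left of its bounding rectangle.
Vertical leg: 18 × 135, A = 2 430 mm², y = 67.5 mm, Ī = 3 690 563 mm⁴.
Horizontal leg (remainder): 42 × 18, A = 756 mm², y = 9 mm, Ī = 20 412 mm⁴.
Centroid: ȳ = ΣA·y / ΣA = 53.62 mm.
Transfer each piece to the centroidal x-axis using Ī + A·d² with d = y − 53.62:
  vertical leg: d = 13.88 mm → contributes +4 158 804 mm⁴
  horizontal leg (remainder): d = -44.62 mm → contributes +1 525 474 mm⁴
Total I = 5 684 279 mm⁴.
For the y-axis: x̄ = 16.12 mm.
Repeating about the centroidal y-axis gives I_y = 695 691 mm⁴.
Polar second moment: J = I_x + I_y = 6 379 970 mm⁴.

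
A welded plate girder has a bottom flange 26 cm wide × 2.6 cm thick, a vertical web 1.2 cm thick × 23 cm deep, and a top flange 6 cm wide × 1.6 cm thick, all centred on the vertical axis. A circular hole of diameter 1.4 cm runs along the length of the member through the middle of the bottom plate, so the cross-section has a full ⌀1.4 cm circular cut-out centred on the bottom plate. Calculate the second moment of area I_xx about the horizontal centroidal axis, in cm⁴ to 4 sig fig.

Decompose the section into non-overlapping parts with the origin at the bottom-left of its bounding rectangle.
Bottom plate: 26 × 2.6, A = 67.6 cm², y = 1.3 cm, Ī = 38.0813 cm⁴.
Web plate: 1.2 × 23, A = 27.6 cm², y = 14.1 cm, Ī = 1216.7 cm⁴.
Top plate: 6 × 1.6, A = 9.6 cm², y = 26.4 cm, Ī = 2.048 cm⁴.
Hole (subtracted): ⌀1.4, A = 1.53938 cm², y = 1.3 cm, Ī = 0.188574 cm⁴.
Centroid: ȳ = ΣA·y / ΣA = 7.05476 cm.
Transfer each piece to the horizontal centroidal axis using Ī + A·d² with d = y − 7.05476:
  bottom plate: d = -5.75476 cm → contributes +2276.81 cm⁴
  web plate: d = 7.04524 cm → contributes +2586.64 cm⁴
  top plate: d = 19.3452 cm → contributes +3594.74 cm⁴
  hole: d = -5.75476 cm → contributes −51.1686 cm⁴
Total I = 8407.01 cm⁴.

I_xx ≈ 8407 cm⁴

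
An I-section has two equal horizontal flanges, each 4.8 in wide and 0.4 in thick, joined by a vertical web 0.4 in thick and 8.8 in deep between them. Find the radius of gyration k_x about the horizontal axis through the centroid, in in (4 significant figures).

Decompose the section into non-overlapping parts with the origin at the bottom-left of its bounding rectangle.
Bottom flange: 4.8 × 0.4, A = 1.92 in², y = 0.2 in, Ī = 0.0256 in⁴.
Web: 0.4 × 8.8, A = 3.52 in², y = 4.8 in, Ī = 22.7157 in⁴.
Top flange: 4.8 × 0.4, A = 1.92 in², y = 9.4 in, Ī = 0.0256 in⁴.
By symmetry the centroid is at mid-height, ȳ = 4.8 in.
Transfer each piece to the horizontal axis through the centroid using Ī + A·d² with d = y − 4.8:
  bottom flange: d = -4.6 in → contributes +40.6528 in⁴
  web: d = 0 in → contributes +22.7157 in⁴
  top flange: d = 4.6 in → contributes +40.6528 in⁴
Total I = 104.021 in⁴.
Radius of gyration: k = √(I/A) = √(104.021 / 7.36) = 3.75943 in.

k_x ≈ 3.759 in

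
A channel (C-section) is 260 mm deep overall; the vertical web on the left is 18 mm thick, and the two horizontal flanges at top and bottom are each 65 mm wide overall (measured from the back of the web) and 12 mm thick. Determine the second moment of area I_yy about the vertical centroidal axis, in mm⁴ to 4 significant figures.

I_yy ≈ 1.294 × 10⁶ mm⁴

Split into non-overlapping primitives; take the origin at the lower-left of the bounding box.
Web: 18 × 260, A = 4 680 mm², x = 9 mm, Ī = 126 360 mm⁴.
Top flange (beyond web): 47 × 12, A = 564 mm², x = 41.5 mm, Ī = 103 823 mm⁴.
Bottom flange (beyond web): 47 × 12, A = 564 mm², x = 41.5 mm, Ī = 103 823 mm⁴.
Centroid: x̄ = ΣA·x / ΣA = 15.312 mm.
Transfer each piece to the vertical centroidal axis using Ī + A·d² with d = x − 15.312:
  web: d = -6.31198 mm → contributes +312 817 mm⁴
  top flange (beyond web): d = 26.188 mm → contributes +490 621 mm⁴
  bottom flange (beyond web): d = 26.188 mm → contributes +490 621 mm⁴
Total I = 1 294 059 mm⁴.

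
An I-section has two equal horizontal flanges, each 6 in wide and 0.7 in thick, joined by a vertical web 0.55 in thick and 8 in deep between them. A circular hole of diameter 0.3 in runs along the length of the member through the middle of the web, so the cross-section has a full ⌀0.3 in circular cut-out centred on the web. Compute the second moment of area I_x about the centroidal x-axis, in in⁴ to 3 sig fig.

I_x ≈ 183 in⁴

Treat the section as a set of non-overlapping primitives; coordinates are from the bounding-box lower-left.
Bottom flange: 6 × 0.7, A = 4.2 in², y = 0.35 in, Ī = 0.1715 in⁴.
Web: 0.55 × 8, A = 4.4 in², y = 4.7 in, Ī = 23.467 in⁴.
Top flange: 6 × 0.7, A = 4.2 in², y = 9.05 in, Ī = 0.1715 in⁴.
Hole (subtracted): ⌀0.3, A = 0.070686 in², y = 4.7 in, Ī = 0.00039761 in⁴.
By symmetry the centroid is at mid-height, ȳ = 4.7 in.
Transfer each piece to the centroidal x-axis using Ī + A·d² with d = y − 4.7:
  bottom flange: d = -4.35 in → contributes +79.646 in⁴
  web: d = 0 in → contributes +23.467 in⁴
  top flange: d = 4.35 in → contributes +79.646 in⁴
  hole: d = 0 in → contributes −0.00039761 in⁴
Total I = 182.76 in⁴.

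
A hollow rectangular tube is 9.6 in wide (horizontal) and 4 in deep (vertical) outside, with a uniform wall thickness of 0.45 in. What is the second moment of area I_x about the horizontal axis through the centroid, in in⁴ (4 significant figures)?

I_x ≈ 29.60 in⁴

Split into non-overlapping primitives; take the origin at the lower-left of the bounding box.
Outer rectangle: 9.6 × 4, A = 38.4 in², y = 2 in, Ī = 51.2 in⁴.
Inner void (subtracted): 8.7 × 3.1, A = 26.97 in², y = 2 in, Ī = 21.5985 in⁴.
By symmetry the centroid is at mid-height, ȳ = 2 in.
All pieces are centred on the horizontal axis through the centroid, so I = ΣĪ (holes subtracted) = 29.6015 in⁴.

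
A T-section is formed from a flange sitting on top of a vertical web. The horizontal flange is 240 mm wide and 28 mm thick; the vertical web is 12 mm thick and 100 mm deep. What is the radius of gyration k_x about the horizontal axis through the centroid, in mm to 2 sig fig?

Break the section into simple shapes (no overlaps), measuring from the bottom-left corner of the bounding box.
Flange: 240 × 28, A = 6 720 mm², y = 114 mm, Ī = 439 040 mm⁴.
Web: 12 × 100, A = 1 200 mm², y = 50 mm, Ī = 1 000 000 mm⁴.
Centroid: ȳ = ΣA·y / ΣA = 104.3 mm.
Transfer each piece to the horizontal axis through the centroid using Ī + A·d² with d = y − 104.3:
  flange: d = 9.697 mm → contributes +1 070 930 mm⁴
  web: d = -54.3 mm → contributes +4 538 583 mm⁴
Total I = 5 609 513 mm⁴.
Radius of gyration: k = √(I/A) = √(5 609 513 / 7 920) = 26.61 mm.

k_x ≈ 27 mm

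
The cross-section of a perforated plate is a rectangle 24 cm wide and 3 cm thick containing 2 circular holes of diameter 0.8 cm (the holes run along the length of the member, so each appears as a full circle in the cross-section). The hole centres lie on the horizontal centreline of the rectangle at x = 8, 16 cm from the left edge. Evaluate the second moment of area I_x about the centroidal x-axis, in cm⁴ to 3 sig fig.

I_x ≈ 54.0 cm⁴

Decompose the section into non-overlapping parts with the origin at the bottom-left of its bounding rectangle.
Plate: 24 × 3, A = 72 cm², y = 1.5 cm, Ī = 54 cm⁴.
Hole 1 (subtracted): ⌀0.8, A = 0.50265 cm², y = 1.5 cm, Ī = 0.020106 cm⁴.
Hole 2 (subtracted): ⌀0.8, A = 0.50265 cm², y = 1.5 cm, Ī = 0.020106 cm⁴.
By symmetry the centroid is at mid-height, ȳ = 1.5 cm.
All pieces are centred on the centroidal x-axis, so I = ΣĪ (holes subtracted) = 53.96 cm⁴.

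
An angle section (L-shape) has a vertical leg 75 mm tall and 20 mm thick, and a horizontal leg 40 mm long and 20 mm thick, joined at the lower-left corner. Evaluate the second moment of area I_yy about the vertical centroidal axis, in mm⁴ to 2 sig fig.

Split into non-overlapping primitives; take the origin at the lower-left of the bounding box.
Vertical leg: 20 × 75, A = 1 500 mm², x = 10 mm, Ī = 50 000 mm⁴.
Horizontal leg (remainder): 20 × 20, A = 400 mm², x = 30 mm, Ī = 13 333 mm⁴.
Centroid: x̄ = ΣA·x / ΣA = 14.21 mm.
Transfer each piece to the vertical centroidal axis using Ī + A·d² with d = x − 14.21:
  vertical leg: d = -4.211 mm → contributes +76 593 mm⁴
  horizontal leg (remainder): d = 15.79 mm → contributes +113 056 mm⁴
Total I = 189 649 mm⁴.

I_yy ≈ 1.9 × 10⁵ mm⁴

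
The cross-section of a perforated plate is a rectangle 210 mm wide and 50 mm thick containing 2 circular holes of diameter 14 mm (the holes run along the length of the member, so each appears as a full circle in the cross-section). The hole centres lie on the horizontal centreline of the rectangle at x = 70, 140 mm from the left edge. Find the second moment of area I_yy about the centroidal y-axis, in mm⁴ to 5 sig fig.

Break the section into simple shapes (no overlaps), measuring from the bottom-left corner of the bounding box.
Plate: 210 × 50, A = 10 500 mm², x = 105 mm, Ī = 38 587 500 mm⁴.
Hole 1 (subtracted): ⌀14, A = 153.938 mm², x = 70 mm, Ī = 1885.741 mm⁴.
Hole 2 (subtracted): ⌀14, A = 153.938 mm², x = 140 mm, Ī = 1885.741 mm⁴.
By symmetry the centroid is at mid-width, x̄ = 105 mm.
Transfer each piece to the centroidal y-axis using Ī + A·d² with d = x − 105:
  plate: d = 0 mm → contributes +38 587 500 mm⁴
  hole 1: d = -35 mm → contributes −190459.8 mm⁴
  hole 2: d = 35 mm → contributes −190459.8 mm⁴
Total I = 38 206 580 mm⁴.

I_yy ≈ 3.8207 × 10⁷ mm⁴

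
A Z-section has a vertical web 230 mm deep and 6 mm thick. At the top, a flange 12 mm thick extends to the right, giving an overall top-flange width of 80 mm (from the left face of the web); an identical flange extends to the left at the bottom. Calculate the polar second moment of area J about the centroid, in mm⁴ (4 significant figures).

J ≈ 3.086 × 10⁷ mm⁴

Split into non-overlapping primitives; take the origin at the lower-left of the bounding box.
Web: 6 × 230, A = 1 380 mm², y = 115 mm, Ī = 6 083 500 mm⁴.
Top flange (beyond web): 74 × 12, A = 888 mm², y = 224 mm, Ī = 10 656 mm⁴.
Bottom flange (beyond web): 74 × 12, A = 888 mm², y = 6 mm, Ī = 10 656 mm⁴.
Centroid: ȳ = ΣA·y / ΣA = 115 mm.
Transfer each piece to the centroidal x-axis using Ī + A·d² with d = y − 115:
  web: d = 0 mm → contributes +6 083 500 mm⁴
  top flange (beyond web): d = 109 mm → contributes +10 560 984 mm⁴
  bottom flange (beyond web): d = -109 mm → contributes +10 560 984 mm⁴
Total I = 27 205 468 mm⁴.
For the y-axis: x̄ = 77 mm.
Repeating about the centroidal y-axis gives I_y = 3 656 188 mm⁴.
Polar second moment: J = I_x + I_y = 30 861 656 mm⁴.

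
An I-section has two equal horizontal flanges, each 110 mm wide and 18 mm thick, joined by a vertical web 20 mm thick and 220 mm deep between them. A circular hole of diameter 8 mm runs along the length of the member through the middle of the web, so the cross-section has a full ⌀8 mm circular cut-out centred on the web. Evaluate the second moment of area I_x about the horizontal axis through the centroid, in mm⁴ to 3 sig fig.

I_x ≈ 7.39 × 10⁷ mm⁴

Break the section into simple shapes (no overlaps), measuring from the bottom-left corner of the bounding box.
Bottom flange: 110 × 18, A = 1 980 mm², y = 9 mm, Ī = 53 460 mm⁴.
Web: 20 × 220, A = 4 400 mm², y = 128 mm, Ī = 17 746 667 mm⁴.
Top flange: 110 × 18, A = 1 980 mm², y = 247 mm, Ī = 53 460 mm⁴.
Hole (subtracted): ⌀8, A = 50.265 mm², y = 128 mm, Ī = 201.06 mm⁴.
By symmetry the centroid is at mid-height, ȳ = 128 mm.
Transfer each piece to the horizontal axis through the centroid using Ī + A·d² with d = y − 128:
  bottom flange: d = -119 mm → contributes +28 092 240 mm⁴
  web: d = 0 mm → contributes +17 746 667 mm⁴
  top flange: d = 119 mm → contributes +28 092 240 mm⁴
  hole: d = 0 mm → contributes −201.06 mm⁴
Total I = 73 930 946 mm⁴.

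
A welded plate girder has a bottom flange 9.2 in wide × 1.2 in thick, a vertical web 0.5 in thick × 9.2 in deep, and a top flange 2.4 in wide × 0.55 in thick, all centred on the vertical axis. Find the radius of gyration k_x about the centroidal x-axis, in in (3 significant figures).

Split into non-overlapping primitives; take the origin at the lower-left of the bounding box.
Bottom plate: 9.2 × 1.2, A = 11.04 in², y = 0.6 in, Ī = 1.3248 in⁴.
Web plate: 0.5 × 9.2, A = 4.6 in², y = 5.8 in, Ī = 32.445 in⁴.
Top plate: 2.4 × 0.55, A = 1.32 in², y = 10.675 in, Ī = 0.033275 in⁴.
Centroid: ȳ = ΣA·y / ΣA = 2.7945 in.
Transfer each piece to the centroidal x-axis using Ī + A·d² with d = y − 2.7945:
  bottom plate: d = -2.1945 in → contributes +54.492 in⁴
  web plate: d = 3.0055 in → contributes +73.997 in⁴
  top plate: d = 7.8805 in → contributes +82.008 in⁴
Total I = 210.5 in⁴.
Radius of gyration: k = √(I/A) = √(210.5 / 16.96) = 3.523 in.

k_x ≈ 3.52 in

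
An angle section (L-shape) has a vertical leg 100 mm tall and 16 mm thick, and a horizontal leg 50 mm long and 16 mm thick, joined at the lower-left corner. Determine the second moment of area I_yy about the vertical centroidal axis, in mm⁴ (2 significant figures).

Treat the section as a set of non-overlapping primitives; coordinates are from the bounding-box lower-left.
Vertical leg: 16 × 100, A = 1 600 mm², x = 8 mm, Ī = 34 133 mm⁴.
Horizontal leg (remainder): 34 × 16, A = 544 mm², x = 33 mm, Ī = 52 405 mm⁴.
Centroid: x̄ = ΣA·x / ΣA = 14.34 mm.
Transfer each piece to the vertical centroidal axis using Ī + A·d² with d = x − 14.34:
  vertical leg: d = -6.343 mm → contributes +98 513 mm⁴
  horizontal leg (remainder): d = 18.66 mm → contributes +241 757 mm⁴
Total I = 340 270 mm⁴.

I_yy ≈ 3.4 × 10⁵ mm⁴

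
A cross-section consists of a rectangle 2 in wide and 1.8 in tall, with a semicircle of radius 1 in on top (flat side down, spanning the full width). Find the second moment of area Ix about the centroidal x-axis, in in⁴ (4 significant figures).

Ix ≈ 3.000 in⁴

Split into non-overlapping primitives; take the origin at the lower-left of the bounding box.
Rectangular body: 2 × 1.8, A = 3.6 in², y = 0.9 in, Ī = 0.972 in⁴.
Semicircular cap: semicircle r = 1, A = 1.5708 in², y = 2.22441 in, Ī = 0.109757 in⁴.
Centroid: ȳ = ΣA·y / ΣA = 1.30233 in.
Transfer each piece to the centroidal x-axis using Ī + A·d² with d = y − 1.30233:
  rectangular body: d = -0.402333 in → contributes +1.55474 in⁴
  semicircular cap: d = 0.92208 in → contributes +1.4453 in⁴
Total I = 3.00004 in⁴.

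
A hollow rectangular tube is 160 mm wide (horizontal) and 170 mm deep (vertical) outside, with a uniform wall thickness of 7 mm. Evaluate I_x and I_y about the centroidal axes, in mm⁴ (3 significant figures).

I_x ≈ 1.93 × 10⁷ mm⁴, I_y ≈ 1.76 × 10⁷ mm⁴

Split into non-overlapping primitives; take the origin at the lower-left of the bounding box.
Outer rectangle: 160 × 170, A = 27 200 mm², y = 85 mm, Ī = 65 506 667 mm⁴.
Inner void (subtracted): 146 × 156, A = 22 776 mm², y = 85 mm, Ī = 46 189 728 mm⁴.
By symmetry the centroid is at mid-height, ȳ = 85 mm.
All pieces are centred on the centroidal x-axis, so I = ΣĪ (holes subtracted) = 19 316 939 mm⁴.
Repeating about the centroidal y-axis gives I_y = 17 568 899 mm⁴.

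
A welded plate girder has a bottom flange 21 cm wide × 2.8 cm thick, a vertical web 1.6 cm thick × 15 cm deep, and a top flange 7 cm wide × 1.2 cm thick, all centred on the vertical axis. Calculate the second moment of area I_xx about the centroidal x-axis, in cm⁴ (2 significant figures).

I_xx ≈ 3400 cm⁴

Treat the section as a set of non-overlapping primitives; coordinates are from the bounding-box lower-left.
Bottom plate: 21 × 2.8, A = 58.8 cm², y = 1.4 cm, Ī = 38.42 cm⁴.
Web plate: 1.6 × 15, A = 24 cm², y = 10.3 cm, Ī = 450 cm⁴.
Top plate: 7 × 1.2, A = 8.4 cm², y = 18.4 cm, Ī = 1.008 cm⁴.
Centroid: ȳ = ΣA·y / ΣA = 5.308 cm.
Transfer each piece to the centroidal x-axis using Ī + A·d² with d = y − 5.308:
  bottom plate: d = -3.908 cm → contributes +936.4 cm⁴
  web plate: d = 4.992 cm → contributes +1 048 cm⁴
  top plate: d = 13.09 cm → contributes +1 441 cm⁴
Total I = 3 425 cm⁴.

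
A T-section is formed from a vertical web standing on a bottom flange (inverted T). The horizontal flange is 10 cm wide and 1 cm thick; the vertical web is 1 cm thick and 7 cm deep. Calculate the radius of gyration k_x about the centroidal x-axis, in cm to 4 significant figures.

Decompose the section into non-overlapping parts with the origin at the bottom-left of its bounding rectangle.
Flange: 10 × 1, A = 10 cm², y = 0.5 cm, Ī = 0.833333 cm⁴.
Web: 1 × 7, A = 7 cm², y = 4.5 cm, Ī = 28.5833 cm⁴.
Centroid: ȳ = ΣA·y / ΣA = 2.14706 cm.
Transfer each piece to the centroidal x-axis using Ī + A·d² with d = y − 2.14706:
  flange: d = -1.64706 cm → contributes +27.9614 cm⁴
  web: d = 2.35294 cm → contributes +67.3377 cm⁴
Total I = 95.299 cm⁴.
Radius of gyration: k = √(I/A) = √(95.299 / 17) = 2.36766 cm.

k_x ≈ 2.368 cm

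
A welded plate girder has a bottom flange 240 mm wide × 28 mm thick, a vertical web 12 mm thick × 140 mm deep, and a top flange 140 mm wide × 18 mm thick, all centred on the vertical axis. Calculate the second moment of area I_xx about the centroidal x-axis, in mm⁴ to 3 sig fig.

Split into non-overlapping primitives; take the origin at the lower-left of the bounding box.
Bottom plate: 240 × 28, A = 6 720 mm², y = 14 mm, Ī = 439 040 mm⁴.
Web plate: 12 × 140, A = 1 680 mm², y = 98 mm, Ī = 2 744 000 mm⁴.
Top plate: 140 × 18, A = 2 520 mm², y = 177 mm, Ī = 68 040 mm⁴.
Centroid: ȳ = ΣA·y / ΣA = 64.538 mm.
Transfer each piece to the centroidal x-axis using Ī + A·d² with d = y − 64.538:
  bottom plate: d = -50.538 mm → contributes +17 602 835 mm⁴
  web plate: d = 33.462 mm → contributes +4 625 053 mm⁴
  top plate: d = 112.46 mm → contributes +31 939 986 mm⁴
Total I = 54 167 874 mm⁴.

I_xx ≈ 5.42 × 10⁷ mm⁴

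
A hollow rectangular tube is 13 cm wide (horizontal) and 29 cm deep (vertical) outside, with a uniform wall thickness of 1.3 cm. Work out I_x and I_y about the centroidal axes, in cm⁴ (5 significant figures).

Treat the section as a set of non-overlapping primitives; coordinates are from the bounding-box lower-left.
Outer rectangle: 13 × 29, A = 377 cm², y = 14.5 cm, Ī = 26421.42 cm⁴.
Inner void (subtracted): 10.4 × 26.4, A = 274.56 cm², y = 14.5 cm, Ī = 15946.44 cm⁴.
By symmetry the centroid is at mid-height, ȳ = 14.5 cm.
All pieces are centred on the centroidal x-axis, so I = ΣĪ (holes subtracted) = 10474.97 cm⁴.
Repeating about the centroidal y-axis gives I_y = 2834.716 cm⁴.

I_x ≈ 1.0475 × 10⁴ cm⁴, I_y ≈ 2834.7 cm⁴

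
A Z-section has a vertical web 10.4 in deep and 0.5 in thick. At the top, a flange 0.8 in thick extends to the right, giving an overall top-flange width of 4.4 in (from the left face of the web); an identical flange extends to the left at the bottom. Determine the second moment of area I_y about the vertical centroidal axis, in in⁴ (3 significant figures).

Break the section into simple shapes (no overlaps), measuring from the bottom-left corner of the bounding box.
Web: 0.5 × 10.4, A = 5.2 in², x = 4.15 in, Ī = 0.10833 in⁴.
Top flange (beyond web): 3.9 × 0.8, A = 3.12 in², x = 6.35 in, Ī = 3.9546 in⁴.
Bottom flange (beyond web): 3.9 × 0.8, A = 3.12 in², x = 1.95 in, Ī = 3.9546 in⁴.
Centroid: x̄ = ΣA·x / ΣA = 4.15 in.
Transfer each piece to the vertical centroidal axis using Ī + A·d² with d = x − 4.15:
  web: d = 0 in → contributes +0.10833 in⁴
  top flange (beyond web): d = 2.2 in → contributes +19.055 in⁴
  bottom flange (beyond web): d = -2.2 in → contributes +19.055 in⁴
Total I = 38.219 in⁴.

I_y ≈ 38.2 in⁴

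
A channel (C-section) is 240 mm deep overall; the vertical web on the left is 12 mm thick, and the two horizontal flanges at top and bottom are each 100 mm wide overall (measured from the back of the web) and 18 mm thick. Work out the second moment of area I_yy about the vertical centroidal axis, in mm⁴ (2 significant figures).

Decompose the section into non-overlapping parts with the origin at the bottom-left of its bounding rectangle.
Web: 12 × 240, A = 2 880 mm², x = 6 mm, Ī = 34 560 mm⁴.
Top flange (beyond web): 88 × 18, A = 1 584 mm², x = 56 mm, Ī = 1 022 208 mm⁴.
Bottom flange (beyond web): 88 × 18, A = 1 584 mm², x = 56 mm, Ī = 1 022 208 mm⁴.
Centroid: x̄ = ΣA·x / ΣA = 32.19 mm.
Transfer each piece to the vertical centroidal axis using Ī + A·d² with d = x − 32.19:
  web: d = -26.19 mm → contributes +2 010 070 mm⁴
  top flange (beyond web): d = 23.81 mm → contributes +1 920 167 mm⁴
  bottom flange (beyond web): d = 23.81 mm → contributes +1 920 167 mm⁴
Total I = 5 850 405 mm⁴.

I_yy ≈ 5.9 × 10⁶ mm⁴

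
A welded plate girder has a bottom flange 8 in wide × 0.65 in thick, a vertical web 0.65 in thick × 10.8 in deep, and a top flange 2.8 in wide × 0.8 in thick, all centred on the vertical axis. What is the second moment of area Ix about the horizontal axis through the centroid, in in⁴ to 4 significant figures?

Ix ≈ 294.9 in⁴

Decompose the section into non-overlapping parts with the origin at the bottom-left of its bounding rectangle.
Bottom plate: 8 × 0.65, A = 5.2 in², y = 0.325 in, Ī = 0.183083 in⁴.
Web plate: 0.65 × 10.8, A = 7.02 in², y = 6.05 in, Ī = 68.2344 in⁴.
Top plate: 2.8 × 0.8, A = 2.24 in², y = 11.85 in, Ī = 0.119467 in⁴.
Centroid: ȳ = ΣA·y / ΣA = 4.8897 in.
Transfer each piece to the horizontal axis through the centroid using Ī + A·d² with d = y − 4.8897:
  bottom plate: d = -4.5647 in → contributes +108.533 in⁴
  web plate: d = 1.1603 in → contributes +77.6855 in⁴
  top plate: d = 6.9603 in → contributes +108.638 in⁴
Total I = 294.856 in⁴.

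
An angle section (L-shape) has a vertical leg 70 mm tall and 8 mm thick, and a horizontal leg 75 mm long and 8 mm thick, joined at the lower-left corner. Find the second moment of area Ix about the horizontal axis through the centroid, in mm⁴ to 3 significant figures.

Ix ≈ 4.95 × 10⁵ mm⁴

Decompose the section into non-overlapping parts with the origin at the bottom-left of its bounding rectangle.
Vertical leg: 8 × 70, A = 560 mm², y = 35 mm, Ī = 228 667 mm⁴.
Horizontal leg (remainder): 67 × 8, A = 536 mm², y = 4 mm, Ī = 2858.7 mm⁴.
Centroid: ȳ = ΣA·y / ΣA = 19.839 mm.
Transfer each piece to the horizontal axis through the centroid using Ī + A·d² with d = y − 19.839:
  vertical leg: d = 15.161 mm → contributes +357 379 mm⁴
  horizontal leg (remainder): d = -15.839 mm → contributes +137 334 mm⁴
Total I = 494 713 mm⁴.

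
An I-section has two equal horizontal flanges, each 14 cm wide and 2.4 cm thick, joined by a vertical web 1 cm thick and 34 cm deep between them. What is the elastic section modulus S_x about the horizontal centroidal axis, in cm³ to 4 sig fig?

S_x ≈ 1318 cm³

Decompose the section into non-overlapping parts with the origin at the bottom-left of its bounding rectangle.
Bottom flange: 14 × 2.4, A = 33.6 cm², y = 1.2 cm, Ī = 16.128 cm⁴.
Web: 1 × 34, A = 34 cm², y = 19.4 cm, Ī = 3275.33 cm⁴.
Top flange: 14 × 2.4, A = 33.6 cm², y = 37.6 cm, Ī = 16.128 cm⁴.
By symmetry the centroid is at mid-height, ȳ = 19.4 cm.
Transfer each piece to the horizontal centroidal axis using Ī + A·d² with d = y − 19.4:
  bottom flange: d = -18.2 cm → contributes +11145.8 cm⁴
  web: d = 0 cm → contributes +3275.33 cm⁴
  top flange: d = 18.2 cm → contributes +11145.8 cm⁴
Total I = 25566.9 cm⁴.
Extreme fibre distance c = 19.4 cm; S = I/c = 1317.88 cm³.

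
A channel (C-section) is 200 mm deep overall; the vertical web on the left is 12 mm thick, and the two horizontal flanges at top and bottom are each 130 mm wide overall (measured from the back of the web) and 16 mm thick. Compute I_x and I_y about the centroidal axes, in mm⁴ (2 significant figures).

Break the section into simple shapes (no overlaps), measuring from the bottom-left corner of the bounding box.
Web: 12 × 200, A = 2 400 mm², y = 100 mm, Ī = 8 000 000 mm⁴.
Top flange (beyond web): 118 × 16, A = 1 888 mm², y = 192 mm, Ī = 40 277 mm⁴.
Bottom flange (beyond web): 118 × 16, A = 1 888 mm², y = 8 mm, Ī = 40 277 mm⁴.
By symmetry the centroid is at mid-height, ȳ = 100 mm.
Transfer each piece to the centroidal x-axis using Ī + A·d² with d = y − 100:
  web: d = 0 mm → contributes +8 000 000 mm⁴
  top flange (beyond web): d = 92 mm → contributes +16 020 309 mm⁴
  bottom flange (beyond web): d = -92 mm → contributes +16 020 309 mm⁴
Total I = 40 040 619 mm⁴.
For the y-axis: x̄ = 45.74 mm.
Repeating about the centroidal y-axis gives I_y = 10 609 804 mm⁴.

I_x ≈ 4.0 × 10⁷ mm⁴, I_y ≈ 1.1 × 10⁷ mm⁴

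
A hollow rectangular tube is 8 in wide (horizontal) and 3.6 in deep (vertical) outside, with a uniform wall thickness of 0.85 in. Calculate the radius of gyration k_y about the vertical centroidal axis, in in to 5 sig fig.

k_y ≈ 2.6027 in

Decompose the section into non-overlapping parts with the origin at the bottom-left of its bounding rectangle.
Outer rectangle: 8 × 3.6, A = 28.8 in², x = 4 in, Ī = 153.6 in⁴.
Inner void (subtracted): 6.3 × 1.9, A = 11.97 in², x = 4 in, Ī = 39.59078 in⁴.
By symmetry the centroid is at mid-width, x̄ = 4 in.
All pieces are centred on the vertical centroidal axis, so I = ΣĪ (holes subtracted) = 114.0092 in⁴.
Radius of gyration: k = √(I/A) = √(114.0092 / 16.83) = 2.602723 in.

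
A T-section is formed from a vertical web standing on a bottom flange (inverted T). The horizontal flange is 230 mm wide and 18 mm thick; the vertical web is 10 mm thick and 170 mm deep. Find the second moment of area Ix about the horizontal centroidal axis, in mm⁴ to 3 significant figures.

Ix ≈ 1.49 × 10⁷ mm⁴

Split into non-overlapping primitives; take the origin at the lower-left of the bounding box.
Flange: 230 × 18, A = 4 140 mm², y = 9 mm, Ī = 111 780 mm⁴.
Web: 10 × 170, A = 1 700 mm², y = 103 mm, Ī = 4 094 167 mm⁴.
Centroid: ȳ = ΣA·y / ΣA = 36.363 mm.
Transfer each piece to the horizontal centroidal axis using Ī + A·d² with d = y − 36.363:
  flange: d = -27.363 mm → contributes +3 211 541 mm⁴
  web: d = 66.637 mm → contributes +11 642 996 mm⁴
Total I = 14 854 537 mm⁴.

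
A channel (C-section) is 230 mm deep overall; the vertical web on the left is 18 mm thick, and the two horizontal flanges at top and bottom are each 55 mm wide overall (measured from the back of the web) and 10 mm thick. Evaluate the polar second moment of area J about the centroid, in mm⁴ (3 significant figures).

Decompose the section into non-overlapping parts with the origin at the bottom-left of its bounding rectangle.
Web: 18 × 230, A = 4 140 mm², y = 115 mm, Ī = 18 250 500 mm⁴.
Top flange (beyond web): 37 × 10, A = 370 mm², y = 225 mm, Ī = 3083.3 mm⁴.
Bottom flange (beyond web): 37 × 10, A = 370 mm², y = 5 mm, Ī = 3083.3 mm⁴.
By symmetry the centroid is at mid-height, ȳ = 115 mm.
Transfer each piece to the centroidal x-axis using Ī + A·d² with d = y − 115:
  web: d = 0 mm → contributes +18 250 500 mm⁴
  top flange (beyond web): d = 110 mm → contributes +4 480 083 mm⁴
  bottom flange (beyond web): d = -110 mm → contributes +4 480 083 mm⁴
Total I = 27 210 667 mm⁴.
For the y-axis: x̄ = 13.17 mm.
Repeating about the centroidal y-axis gives I_y = 670 965 mm⁴.
Polar second moment: J = I_x + I_y = 27 881 632 mm⁴.

J ≈ 2.79 × 10⁷ mm⁴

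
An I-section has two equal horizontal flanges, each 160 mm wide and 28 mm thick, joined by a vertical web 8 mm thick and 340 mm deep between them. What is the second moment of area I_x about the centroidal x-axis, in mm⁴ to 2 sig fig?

Split into non-overlapping primitives; take the origin at the lower-left of the bounding box.
Bottom flange: 160 × 28, A = 4 480 mm², y = 14 mm, Ī = 292 693 mm⁴.
Web: 8 × 340, A = 2 720 mm², y = 198 mm, Ī = 26 202 667 mm⁴.
Top flange: 160 × 28, A = 4 480 mm², y = 382 mm, Ī = 292 693 mm⁴.
By symmetry the centroid is at mid-height, ȳ = 198 mm.
Transfer each piece to the centroidal x-axis using Ī + A·d² with d = y − 198:
  bottom flange: d = -184 mm → contributes +151 967 573 mm⁴
  web: d = 0 mm → contributes +26 202 667 mm⁴
  top flange: d = 184 mm → contributes +151 967 573 mm⁴
Total I = 330 137 813 mm⁴.

I_x ≈ 3.3 × 10⁸ mm⁴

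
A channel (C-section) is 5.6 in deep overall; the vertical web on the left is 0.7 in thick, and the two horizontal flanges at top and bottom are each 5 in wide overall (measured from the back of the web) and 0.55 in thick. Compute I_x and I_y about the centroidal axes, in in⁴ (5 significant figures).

I_x ≈ 40.520 in⁴, I_y ≈ 20.845 in⁴

Treat the section as a set of non-overlapping primitives; coordinates are from the bounding-box lower-left.
Web: 0.7 × 5.6, A = 3.92 in², y = 2.8 in, Ī = 10.24427 in⁴.
Top flange (beyond web): 4.3 × 0.55, A = 2.365 in², y = 5.325 in, Ī = 0.05961771 in⁴.
Bottom flange (beyond web): 4.3 × 0.55, A = 2.365 in², y = 0.275 in, Ī = 0.05961771 in⁴.
By symmetry the centroid is at mid-height, ȳ = 2.8 in.
Transfer each piece to the centroidal x-axis using Ī + A·d² with d = y − 2.8:
  web: d = 0 in → contributes +10.24427 in⁴
  top flange (beyond web): d = 2.525 in → contributes +15.13797 in⁴
  bottom flange (beyond web): d = -2.525 in → contributes +15.13797 in⁴
Total I = 40.52021 in⁴.
For the y-axis: x̄ = 1.717052 in.
Repeating about the centroidal y-axis gives I_y = 20.84532 in⁴.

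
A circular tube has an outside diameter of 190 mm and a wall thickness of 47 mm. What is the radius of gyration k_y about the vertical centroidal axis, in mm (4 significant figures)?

Treat the section as a set of non-overlapping primitives; coordinates are from the bounding-box lower-left.
Outer circle: ⌀190, A = 28352.9 mm², x = 95 mm, Ī = 63 971 171 mm⁴.
Bore (subtracted): ⌀96, A = 7238.23 mm², x = 95 mm, Ī = 4 169 220 mm⁴.
By symmetry the centroid is at mid-width, x̄ = 95 mm.
All pieces are centred on the vertical centroidal axis, so I = ΣĪ (holes subtracted) = 59 801 951 mm⁴.
Radius of gyration: k = √(I/A) = √(59 801 951 / 21114.6) = 53.2189 mm.

k_y ≈ 53.22 mm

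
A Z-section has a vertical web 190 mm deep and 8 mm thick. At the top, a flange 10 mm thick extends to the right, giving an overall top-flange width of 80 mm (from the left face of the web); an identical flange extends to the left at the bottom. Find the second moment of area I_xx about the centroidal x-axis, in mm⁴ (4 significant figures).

Treat the section as a set of non-overlapping primitives; coordinates are from the bounding-box lower-left.
Web: 8 × 190, A = 1 520 mm², y = 95 mm, Ī = 4 572 667 mm⁴.
Top flange (beyond web): 72 × 10, A = 720 mm², y = 185 mm, Ī = 6 000 mm⁴.
Bottom flange (beyond web): 72 × 10, A = 720 mm², y = 5 mm, Ī = 6 000 mm⁴.
Centroid: ȳ = ΣA·y / ΣA = 95 mm.
Transfer each piece to the centroidal x-axis using Ī + A·d² with d = y − 95:
  web: d = 0 mm → contributes +4 572 667 mm⁴
  top flange (beyond web): d = 90 mm → contributes +5 838 000 mm⁴
  bottom flange (beyond web): d = -90 mm → contributes +5 838 000 mm⁴
Total I = 16 248 667 mm⁴.

I_xx ≈ 1.625 × 10⁷ mm⁴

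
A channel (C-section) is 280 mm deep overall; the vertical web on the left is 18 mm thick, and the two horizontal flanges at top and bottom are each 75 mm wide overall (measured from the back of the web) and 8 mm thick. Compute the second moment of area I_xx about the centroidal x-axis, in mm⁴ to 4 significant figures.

I_xx ≈ 4.980 × 10⁷ mm⁴

Split into non-overlapping primitives; take the origin at the lower-left of the bounding box.
Web: 18 × 280, A = 5 040 mm², y = 140 mm, Ī = 32 928 000 mm⁴.
Top flange (beyond web): 57 × 8, A = 456 mm², y = 276 mm, Ī = 2 432 mm⁴.
Bottom flange (beyond web): 57 × 8, A = 456 mm², y = 4 mm, Ī = 2 432 mm⁴.
By symmetry the centroid is at mid-height, ȳ = 140 mm.
Transfer each piece to the centroidal x-axis using Ī + A·d² with d = y − 140:
  web: d = 0 mm → contributes +32 928 000 mm⁴
  top flange (beyond web): d = 136 mm → contributes +8 436 608 mm⁴
  bottom flange (beyond web): d = -136 mm → contributes +8 436 608 mm⁴
Total I = 49 801 216 mm⁴.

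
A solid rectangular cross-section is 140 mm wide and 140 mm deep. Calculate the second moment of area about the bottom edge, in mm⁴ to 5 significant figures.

I_base ≈ 1.2805 × 10⁸ mm⁴

The section: 140 × 140, A = 19 600 mm², y = 70 mm, Ī = 32 013 333 mm⁴.
Transfer it to a horizontal axis along the bottom face using Ī + A·d² with d = y − 0:
  the section: d = 70 mm → contributes +128 053 333 mm⁴
Total I = 128 053 333 mm⁴.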